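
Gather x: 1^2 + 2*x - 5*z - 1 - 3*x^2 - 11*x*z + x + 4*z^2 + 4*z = -3*x^2 + x*(3 - 11*z) + 4*z^2 - z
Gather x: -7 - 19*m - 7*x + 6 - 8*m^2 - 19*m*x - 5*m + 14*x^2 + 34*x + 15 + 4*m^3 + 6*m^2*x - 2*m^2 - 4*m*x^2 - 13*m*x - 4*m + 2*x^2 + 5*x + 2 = 4*m^3 - 10*m^2 - 28*m + x^2*(16 - 4*m) + x*(6*m^2 - 32*m + 32) + 16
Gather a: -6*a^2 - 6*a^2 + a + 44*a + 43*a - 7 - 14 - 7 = -12*a^2 + 88*a - 28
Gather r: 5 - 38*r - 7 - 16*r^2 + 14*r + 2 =-16*r^2 - 24*r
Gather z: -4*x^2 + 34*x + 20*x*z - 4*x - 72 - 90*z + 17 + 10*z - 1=-4*x^2 + 30*x + z*(20*x - 80) - 56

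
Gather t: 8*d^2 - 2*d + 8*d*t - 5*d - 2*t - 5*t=8*d^2 - 7*d + t*(8*d - 7)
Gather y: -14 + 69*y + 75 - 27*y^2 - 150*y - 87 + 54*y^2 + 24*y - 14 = 27*y^2 - 57*y - 40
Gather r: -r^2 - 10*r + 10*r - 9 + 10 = 1 - r^2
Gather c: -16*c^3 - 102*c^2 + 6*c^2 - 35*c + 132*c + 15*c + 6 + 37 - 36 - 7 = -16*c^3 - 96*c^2 + 112*c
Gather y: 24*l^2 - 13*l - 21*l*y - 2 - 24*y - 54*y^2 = 24*l^2 - 13*l - 54*y^2 + y*(-21*l - 24) - 2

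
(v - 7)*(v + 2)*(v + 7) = v^3 + 2*v^2 - 49*v - 98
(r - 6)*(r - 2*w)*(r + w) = r^3 - r^2*w - 6*r^2 - 2*r*w^2 + 6*r*w + 12*w^2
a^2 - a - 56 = (a - 8)*(a + 7)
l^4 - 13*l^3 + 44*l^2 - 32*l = l*(l - 8)*(l - 4)*(l - 1)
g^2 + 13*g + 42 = (g + 6)*(g + 7)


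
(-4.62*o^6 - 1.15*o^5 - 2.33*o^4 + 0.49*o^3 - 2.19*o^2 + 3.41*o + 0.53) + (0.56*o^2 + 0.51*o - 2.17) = -4.62*o^6 - 1.15*o^5 - 2.33*o^4 + 0.49*o^3 - 1.63*o^2 + 3.92*o - 1.64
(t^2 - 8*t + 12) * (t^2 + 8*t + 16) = t^4 - 36*t^2 - 32*t + 192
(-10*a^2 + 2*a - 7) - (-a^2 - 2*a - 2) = -9*a^2 + 4*a - 5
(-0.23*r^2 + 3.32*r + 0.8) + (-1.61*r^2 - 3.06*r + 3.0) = -1.84*r^2 + 0.26*r + 3.8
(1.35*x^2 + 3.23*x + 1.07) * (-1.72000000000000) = -2.322*x^2 - 5.5556*x - 1.8404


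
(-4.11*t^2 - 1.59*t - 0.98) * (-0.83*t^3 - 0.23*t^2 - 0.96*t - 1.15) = 3.4113*t^5 + 2.265*t^4 + 5.1247*t^3 + 6.4783*t^2 + 2.7693*t + 1.127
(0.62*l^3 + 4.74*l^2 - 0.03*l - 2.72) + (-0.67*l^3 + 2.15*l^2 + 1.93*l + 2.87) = -0.05*l^3 + 6.89*l^2 + 1.9*l + 0.15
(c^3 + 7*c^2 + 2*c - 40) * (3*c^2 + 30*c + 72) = 3*c^5 + 51*c^4 + 288*c^3 + 444*c^2 - 1056*c - 2880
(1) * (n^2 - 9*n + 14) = n^2 - 9*n + 14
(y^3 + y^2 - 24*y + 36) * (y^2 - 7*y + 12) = y^5 - 6*y^4 - 19*y^3 + 216*y^2 - 540*y + 432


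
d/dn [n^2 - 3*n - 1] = 2*n - 3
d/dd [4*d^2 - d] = 8*d - 1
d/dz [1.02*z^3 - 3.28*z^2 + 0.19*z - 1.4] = 3.06*z^2 - 6.56*z + 0.19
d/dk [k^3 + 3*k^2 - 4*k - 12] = 3*k^2 + 6*k - 4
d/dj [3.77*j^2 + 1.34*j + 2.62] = 7.54*j + 1.34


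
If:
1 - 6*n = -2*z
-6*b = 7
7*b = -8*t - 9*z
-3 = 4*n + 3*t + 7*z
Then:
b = -7/6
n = -2/7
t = 107/42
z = -19/14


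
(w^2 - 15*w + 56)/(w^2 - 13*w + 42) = (w - 8)/(w - 6)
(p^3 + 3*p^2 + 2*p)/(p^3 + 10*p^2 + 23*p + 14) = p/(p + 7)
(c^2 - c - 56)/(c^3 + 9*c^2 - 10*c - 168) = (c - 8)/(c^2 + 2*c - 24)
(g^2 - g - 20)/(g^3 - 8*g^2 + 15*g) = (g + 4)/(g*(g - 3))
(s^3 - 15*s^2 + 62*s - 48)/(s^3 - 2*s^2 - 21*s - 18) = (s^2 - 9*s + 8)/(s^2 + 4*s + 3)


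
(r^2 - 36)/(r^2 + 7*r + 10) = (r^2 - 36)/(r^2 + 7*r + 10)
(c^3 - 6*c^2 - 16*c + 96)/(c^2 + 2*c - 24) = (c^2 - 2*c - 24)/(c + 6)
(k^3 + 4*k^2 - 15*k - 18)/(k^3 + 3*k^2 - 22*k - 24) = (k - 3)/(k - 4)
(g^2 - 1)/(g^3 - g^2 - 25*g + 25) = (g + 1)/(g^2 - 25)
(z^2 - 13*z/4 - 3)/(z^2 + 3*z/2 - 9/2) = (4*z^2 - 13*z - 12)/(2*(2*z^2 + 3*z - 9))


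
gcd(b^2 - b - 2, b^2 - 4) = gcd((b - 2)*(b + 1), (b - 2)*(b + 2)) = b - 2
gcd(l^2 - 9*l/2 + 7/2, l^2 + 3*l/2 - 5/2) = l - 1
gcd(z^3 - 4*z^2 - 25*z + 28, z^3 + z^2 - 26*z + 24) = z - 1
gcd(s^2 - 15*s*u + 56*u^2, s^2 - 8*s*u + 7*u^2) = s - 7*u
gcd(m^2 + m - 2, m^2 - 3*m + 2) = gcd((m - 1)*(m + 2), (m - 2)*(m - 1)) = m - 1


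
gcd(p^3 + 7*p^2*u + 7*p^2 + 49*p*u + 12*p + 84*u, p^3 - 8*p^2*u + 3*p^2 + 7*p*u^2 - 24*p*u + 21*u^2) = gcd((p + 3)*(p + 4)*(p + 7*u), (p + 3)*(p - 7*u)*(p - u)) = p + 3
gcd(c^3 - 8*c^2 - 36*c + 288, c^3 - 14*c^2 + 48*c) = c^2 - 14*c + 48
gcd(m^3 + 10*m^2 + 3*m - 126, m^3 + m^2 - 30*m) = m + 6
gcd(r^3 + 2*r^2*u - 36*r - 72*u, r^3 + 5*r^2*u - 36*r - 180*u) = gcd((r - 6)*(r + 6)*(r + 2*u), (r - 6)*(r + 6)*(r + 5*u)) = r^2 - 36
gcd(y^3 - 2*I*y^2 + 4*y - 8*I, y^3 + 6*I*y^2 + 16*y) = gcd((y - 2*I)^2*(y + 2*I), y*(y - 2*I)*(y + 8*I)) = y - 2*I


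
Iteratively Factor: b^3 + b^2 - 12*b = (b)*(b^2 + b - 12) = b*(b + 4)*(b - 3)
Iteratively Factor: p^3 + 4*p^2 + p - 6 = (p + 3)*(p^2 + p - 2) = (p - 1)*(p + 3)*(p + 2)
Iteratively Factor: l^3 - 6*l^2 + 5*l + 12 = (l + 1)*(l^2 - 7*l + 12) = (l - 3)*(l + 1)*(l - 4)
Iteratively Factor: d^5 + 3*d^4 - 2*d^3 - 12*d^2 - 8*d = (d)*(d^4 + 3*d^3 - 2*d^2 - 12*d - 8) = d*(d - 2)*(d^3 + 5*d^2 + 8*d + 4) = d*(d - 2)*(d + 1)*(d^2 + 4*d + 4) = d*(d - 2)*(d + 1)*(d + 2)*(d + 2)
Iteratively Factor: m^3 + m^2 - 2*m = (m + 2)*(m^2 - m) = m*(m + 2)*(m - 1)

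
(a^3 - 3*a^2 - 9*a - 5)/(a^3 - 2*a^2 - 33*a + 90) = (a^2 + 2*a + 1)/(a^2 + 3*a - 18)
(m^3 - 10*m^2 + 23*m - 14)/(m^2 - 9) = (m^3 - 10*m^2 + 23*m - 14)/(m^2 - 9)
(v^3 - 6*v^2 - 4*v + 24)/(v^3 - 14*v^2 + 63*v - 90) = (v^2 - 4)/(v^2 - 8*v + 15)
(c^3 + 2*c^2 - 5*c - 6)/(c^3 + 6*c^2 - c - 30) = (c + 1)/(c + 5)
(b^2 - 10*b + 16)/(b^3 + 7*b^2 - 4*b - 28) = (b - 8)/(b^2 + 9*b + 14)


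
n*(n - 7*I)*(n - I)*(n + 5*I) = n^4 - 3*I*n^3 + 33*n^2 - 35*I*n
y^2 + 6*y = y*(y + 6)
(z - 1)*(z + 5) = z^2 + 4*z - 5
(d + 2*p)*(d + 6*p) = d^2 + 8*d*p + 12*p^2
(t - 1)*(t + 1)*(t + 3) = t^3 + 3*t^2 - t - 3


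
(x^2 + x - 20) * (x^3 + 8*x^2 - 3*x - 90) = x^5 + 9*x^4 - 15*x^3 - 253*x^2 - 30*x + 1800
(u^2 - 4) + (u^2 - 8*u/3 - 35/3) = 2*u^2 - 8*u/3 - 47/3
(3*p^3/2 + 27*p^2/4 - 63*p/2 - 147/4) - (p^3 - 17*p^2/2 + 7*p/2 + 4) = p^3/2 + 61*p^2/4 - 35*p - 163/4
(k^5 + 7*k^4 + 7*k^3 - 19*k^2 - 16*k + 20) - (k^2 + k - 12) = k^5 + 7*k^4 + 7*k^3 - 20*k^2 - 17*k + 32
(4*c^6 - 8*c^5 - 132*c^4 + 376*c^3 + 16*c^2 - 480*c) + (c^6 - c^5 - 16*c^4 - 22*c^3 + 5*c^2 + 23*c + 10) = 5*c^6 - 9*c^5 - 148*c^4 + 354*c^3 + 21*c^2 - 457*c + 10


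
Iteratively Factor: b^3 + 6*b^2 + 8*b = (b)*(b^2 + 6*b + 8) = b*(b + 4)*(b + 2)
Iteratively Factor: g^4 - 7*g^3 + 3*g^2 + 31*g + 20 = (g + 1)*(g^3 - 8*g^2 + 11*g + 20) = (g + 1)^2*(g^2 - 9*g + 20) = (g - 5)*(g + 1)^2*(g - 4)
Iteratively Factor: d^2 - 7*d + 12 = (d - 4)*(d - 3)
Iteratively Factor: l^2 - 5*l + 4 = (l - 1)*(l - 4)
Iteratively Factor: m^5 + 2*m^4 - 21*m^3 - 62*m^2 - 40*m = (m - 5)*(m^4 + 7*m^3 + 14*m^2 + 8*m) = (m - 5)*(m + 4)*(m^3 + 3*m^2 + 2*m) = (m - 5)*(m + 2)*(m + 4)*(m^2 + m) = (m - 5)*(m + 1)*(m + 2)*(m + 4)*(m)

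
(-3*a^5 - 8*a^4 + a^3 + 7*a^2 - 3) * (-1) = 3*a^5 + 8*a^4 - a^3 - 7*a^2 + 3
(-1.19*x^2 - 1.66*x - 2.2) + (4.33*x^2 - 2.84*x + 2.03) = 3.14*x^2 - 4.5*x - 0.17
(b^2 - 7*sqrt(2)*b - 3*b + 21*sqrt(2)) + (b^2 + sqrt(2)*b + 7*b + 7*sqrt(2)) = 2*b^2 - 6*sqrt(2)*b + 4*b + 28*sqrt(2)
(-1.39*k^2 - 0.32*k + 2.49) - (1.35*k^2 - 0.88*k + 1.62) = -2.74*k^2 + 0.56*k + 0.87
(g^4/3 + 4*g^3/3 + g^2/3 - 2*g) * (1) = g^4/3 + 4*g^3/3 + g^2/3 - 2*g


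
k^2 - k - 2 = (k - 2)*(k + 1)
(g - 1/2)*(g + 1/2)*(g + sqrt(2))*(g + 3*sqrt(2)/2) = g^4 + 5*sqrt(2)*g^3/2 + 11*g^2/4 - 5*sqrt(2)*g/8 - 3/4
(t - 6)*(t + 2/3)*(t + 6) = t^3 + 2*t^2/3 - 36*t - 24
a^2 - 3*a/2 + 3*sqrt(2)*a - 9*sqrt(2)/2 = (a - 3/2)*(a + 3*sqrt(2))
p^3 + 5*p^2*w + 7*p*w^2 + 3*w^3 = (p + w)^2*(p + 3*w)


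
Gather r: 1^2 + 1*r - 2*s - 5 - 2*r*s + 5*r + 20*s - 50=r*(6 - 2*s) + 18*s - 54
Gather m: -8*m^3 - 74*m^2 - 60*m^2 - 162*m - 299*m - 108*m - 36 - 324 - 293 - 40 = -8*m^3 - 134*m^2 - 569*m - 693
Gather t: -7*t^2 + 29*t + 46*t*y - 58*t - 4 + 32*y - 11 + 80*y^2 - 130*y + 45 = -7*t^2 + t*(46*y - 29) + 80*y^2 - 98*y + 30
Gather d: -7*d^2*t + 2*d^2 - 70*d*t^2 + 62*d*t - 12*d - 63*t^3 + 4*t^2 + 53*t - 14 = d^2*(2 - 7*t) + d*(-70*t^2 + 62*t - 12) - 63*t^3 + 4*t^2 + 53*t - 14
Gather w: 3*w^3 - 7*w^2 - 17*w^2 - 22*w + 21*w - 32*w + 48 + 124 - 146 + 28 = 3*w^3 - 24*w^2 - 33*w + 54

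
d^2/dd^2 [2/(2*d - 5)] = 16/(2*d - 5)^3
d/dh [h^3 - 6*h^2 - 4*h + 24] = 3*h^2 - 12*h - 4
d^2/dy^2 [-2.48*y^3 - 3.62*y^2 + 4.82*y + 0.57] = -14.88*y - 7.24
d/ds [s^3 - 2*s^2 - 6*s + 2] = 3*s^2 - 4*s - 6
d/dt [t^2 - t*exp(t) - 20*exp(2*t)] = -t*exp(t) + 2*t - 40*exp(2*t) - exp(t)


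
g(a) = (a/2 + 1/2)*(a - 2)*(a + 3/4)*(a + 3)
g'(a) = (a/2 + 1/2)*(a - 2)*(a + 3/4) + (a/2 + 1/2)*(a - 2)*(a + 3) + (a/2 + 1/2)*(a + 3/4)*(a + 3) + (a - 2)*(a + 3/4)*(a + 3)/2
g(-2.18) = -2.89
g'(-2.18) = 1.64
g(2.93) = 39.88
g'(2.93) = 70.59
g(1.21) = -7.20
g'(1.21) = 0.47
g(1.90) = -1.88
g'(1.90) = 17.08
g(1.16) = -7.21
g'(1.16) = -0.26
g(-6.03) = 323.09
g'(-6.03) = -272.29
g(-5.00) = 119.00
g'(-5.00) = -134.25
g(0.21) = -3.34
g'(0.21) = -5.41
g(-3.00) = 0.00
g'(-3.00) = -11.25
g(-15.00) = 20349.00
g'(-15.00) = -5774.25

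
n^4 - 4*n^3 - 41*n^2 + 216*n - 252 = (n - 6)*(n - 3)*(n - 2)*(n + 7)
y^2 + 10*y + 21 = (y + 3)*(y + 7)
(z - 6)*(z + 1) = z^2 - 5*z - 6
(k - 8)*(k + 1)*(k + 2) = k^3 - 5*k^2 - 22*k - 16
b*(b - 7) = b^2 - 7*b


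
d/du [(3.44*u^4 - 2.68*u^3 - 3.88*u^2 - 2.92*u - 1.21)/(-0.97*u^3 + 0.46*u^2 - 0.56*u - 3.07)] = (-3.3368*u^6 + 3.1648*u^5 - 10.7756*u^4 - 44.9064*u^3 + 24.6777*u^2 + 24.9364*u + 8.2868)/(0.9409*u^6 - 0.8924*u^5 + 1.298*u^4 + 5.4406*u^3 - 2.5108*u^2 + 3.4384*u + 9.4249)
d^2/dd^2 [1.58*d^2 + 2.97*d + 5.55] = 3.16000000000000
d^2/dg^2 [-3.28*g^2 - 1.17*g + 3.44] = -6.56000000000000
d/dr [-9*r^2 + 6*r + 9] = 6 - 18*r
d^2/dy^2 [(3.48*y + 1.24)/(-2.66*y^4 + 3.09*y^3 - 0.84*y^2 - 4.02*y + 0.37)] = (-295.477056*y^7 + 282.181312*y^6 + 59.74308*y^5 + 85.5226080000001*y^4 - 161.408592*y^3 + 120.26784*y^2 - 23.106744*y - 51.20088)/(18.821096*y^12 - 65.590812*y^11 + 94.02435*y^10 + 14.402331*y^9 - 176.413944*y^8 + 180.74997*y^7 + 51.388065*y^6 - 159.274044*y^5 + 68.60985*y^4 + 56.199249*y^3 - 17.593056*y^2 + 1.651014*y - 0.050653)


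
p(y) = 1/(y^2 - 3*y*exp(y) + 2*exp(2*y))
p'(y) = (3*y*exp(y) - 2*y - 4*exp(2*y) + 3*exp(y))/(y^2 - 3*y*exp(y) + 2*exp(2*y))^2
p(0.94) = 0.15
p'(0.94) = -0.29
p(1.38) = 0.06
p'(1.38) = -0.13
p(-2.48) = 0.15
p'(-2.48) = 0.10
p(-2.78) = 0.12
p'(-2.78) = 0.08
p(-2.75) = 0.12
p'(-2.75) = 0.08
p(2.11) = 0.01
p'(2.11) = -0.03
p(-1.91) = 0.22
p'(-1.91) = 0.16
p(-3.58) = 0.08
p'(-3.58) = 0.04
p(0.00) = 0.50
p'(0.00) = -0.25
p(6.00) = 0.00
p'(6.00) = 0.00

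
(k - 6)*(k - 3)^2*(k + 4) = k^4 - 8*k^3 - 3*k^2 + 126*k - 216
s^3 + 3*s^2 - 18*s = s*(s - 3)*(s + 6)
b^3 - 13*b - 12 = (b - 4)*(b + 1)*(b + 3)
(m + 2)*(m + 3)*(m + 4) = m^3 + 9*m^2 + 26*m + 24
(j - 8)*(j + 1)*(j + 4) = j^3 - 3*j^2 - 36*j - 32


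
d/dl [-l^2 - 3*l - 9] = -2*l - 3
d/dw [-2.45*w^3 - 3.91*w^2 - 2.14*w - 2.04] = -7.35*w^2 - 7.82*w - 2.14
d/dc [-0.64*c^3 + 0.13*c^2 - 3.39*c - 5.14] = -1.92*c^2 + 0.26*c - 3.39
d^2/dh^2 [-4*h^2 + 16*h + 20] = -8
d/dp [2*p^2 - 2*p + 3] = 4*p - 2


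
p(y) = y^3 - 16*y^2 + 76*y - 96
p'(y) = 3*y^2 - 32*y + 76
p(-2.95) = -485.11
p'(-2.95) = 196.51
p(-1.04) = -193.47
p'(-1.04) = 112.52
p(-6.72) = -1632.72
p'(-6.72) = 426.52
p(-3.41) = -580.86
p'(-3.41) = 220.00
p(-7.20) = -1845.89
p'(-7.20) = 461.92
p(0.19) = -82.13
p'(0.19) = 70.03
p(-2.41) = -386.09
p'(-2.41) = 170.54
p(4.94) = 9.54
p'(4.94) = -8.87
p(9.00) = 21.00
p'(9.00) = 31.00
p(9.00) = 21.00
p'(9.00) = 31.00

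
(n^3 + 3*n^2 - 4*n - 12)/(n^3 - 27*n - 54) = (n^2 - 4)/(n^2 - 3*n - 18)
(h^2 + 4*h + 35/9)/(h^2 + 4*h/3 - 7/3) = (h + 5/3)/(h - 1)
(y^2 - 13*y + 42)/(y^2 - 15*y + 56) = (y - 6)/(y - 8)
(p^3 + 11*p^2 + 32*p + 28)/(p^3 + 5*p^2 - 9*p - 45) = (p^3 + 11*p^2 + 32*p + 28)/(p^3 + 5*p^2 - 9*p - 45)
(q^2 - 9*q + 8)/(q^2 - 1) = (q - 8)/(q + 1)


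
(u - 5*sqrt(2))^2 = u^2 - 10*sqrt(2)*u + 50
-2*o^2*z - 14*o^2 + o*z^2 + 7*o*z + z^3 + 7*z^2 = (-o + z)*(2*o + z)*(z + 7)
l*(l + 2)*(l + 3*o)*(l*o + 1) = l^4*o + 3*l^3*o^2 + 2*l^3*o + l^3 + 6*l^2*o^2 + 3*l^2*o + 2*l^2 + 6*l*o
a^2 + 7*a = a*(a + 7)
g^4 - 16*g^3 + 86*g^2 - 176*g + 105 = (g - 7)*(g - 5)*(g - 3)*(g - 1)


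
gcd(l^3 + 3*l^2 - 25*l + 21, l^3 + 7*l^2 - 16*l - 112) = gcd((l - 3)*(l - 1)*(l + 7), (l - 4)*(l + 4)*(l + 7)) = l + 7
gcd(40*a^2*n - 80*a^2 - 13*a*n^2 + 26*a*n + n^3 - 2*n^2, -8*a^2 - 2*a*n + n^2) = 1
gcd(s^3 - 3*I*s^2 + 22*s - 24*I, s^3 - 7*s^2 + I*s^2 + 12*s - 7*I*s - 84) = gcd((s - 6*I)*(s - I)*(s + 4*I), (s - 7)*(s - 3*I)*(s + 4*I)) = s + 4*I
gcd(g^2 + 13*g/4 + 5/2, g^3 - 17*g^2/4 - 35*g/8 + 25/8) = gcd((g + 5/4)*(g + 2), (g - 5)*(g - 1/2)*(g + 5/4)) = g + 5/4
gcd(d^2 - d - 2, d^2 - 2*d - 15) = 1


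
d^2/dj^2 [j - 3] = 0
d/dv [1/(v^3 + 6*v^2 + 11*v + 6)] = (-3*v^2 - 12*v - 11)/(v^3 + 6*v^2 + 11*v + 6)^2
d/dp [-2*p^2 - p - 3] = -4*p - 1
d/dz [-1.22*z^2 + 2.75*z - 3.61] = 2.75 - 2.44*z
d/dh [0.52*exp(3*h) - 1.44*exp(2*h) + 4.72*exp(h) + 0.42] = (1.56*exp(2*h) - 2.88*exp(h) + 4.72)*exp(h)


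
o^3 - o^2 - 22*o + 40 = (o - 4)*(o - 2)*(o + 5)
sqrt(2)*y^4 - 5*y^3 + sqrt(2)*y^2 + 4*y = y*(y - 2*sqrt(2))*(y - sqrt(2))*(sqrt(2)*y + 1)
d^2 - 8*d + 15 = (d - 5)*(d - 3)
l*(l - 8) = l^2 - 8*l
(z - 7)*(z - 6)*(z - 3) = z^3 - 16*z^2 + 81*z - 126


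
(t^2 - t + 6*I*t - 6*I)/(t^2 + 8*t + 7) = (t^2 - t + 6*I*t - 6*I)/(t^2 + 8*t + 7)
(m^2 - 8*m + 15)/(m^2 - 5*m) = (m - 3)/m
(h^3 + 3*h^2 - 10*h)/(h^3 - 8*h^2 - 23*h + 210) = h*(h - 2)/(h^2 - 13*h + 42)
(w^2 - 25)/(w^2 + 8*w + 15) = (w - 5)/(w + 3)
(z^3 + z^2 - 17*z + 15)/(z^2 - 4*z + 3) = z + 5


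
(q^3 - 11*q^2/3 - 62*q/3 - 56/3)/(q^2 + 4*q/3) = q - 5 - 14/q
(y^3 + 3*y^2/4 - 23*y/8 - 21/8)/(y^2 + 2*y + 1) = (y^2 - y/4 - 21/8)/(y + 1)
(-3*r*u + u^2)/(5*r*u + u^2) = (-3*r + u)/(5*r + u)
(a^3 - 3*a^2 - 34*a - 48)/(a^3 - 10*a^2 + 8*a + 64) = (a + 3)/(a - 4)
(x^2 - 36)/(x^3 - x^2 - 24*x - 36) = (x + 6)/(x^2 + 5*x + 6)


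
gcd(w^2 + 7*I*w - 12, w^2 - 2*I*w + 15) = w + 3*I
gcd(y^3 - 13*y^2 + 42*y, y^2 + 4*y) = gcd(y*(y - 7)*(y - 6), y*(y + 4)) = y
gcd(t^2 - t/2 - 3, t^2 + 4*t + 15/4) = t + 3/2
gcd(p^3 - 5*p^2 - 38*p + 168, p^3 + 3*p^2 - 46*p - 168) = p^2 - p - 42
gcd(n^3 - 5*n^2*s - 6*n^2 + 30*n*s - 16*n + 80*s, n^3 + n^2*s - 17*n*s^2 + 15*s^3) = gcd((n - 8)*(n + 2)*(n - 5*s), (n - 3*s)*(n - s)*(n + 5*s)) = 1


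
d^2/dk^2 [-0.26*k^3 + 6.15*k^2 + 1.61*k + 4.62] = 12.3 - 1.56*k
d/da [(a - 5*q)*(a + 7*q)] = 2*a + 2*q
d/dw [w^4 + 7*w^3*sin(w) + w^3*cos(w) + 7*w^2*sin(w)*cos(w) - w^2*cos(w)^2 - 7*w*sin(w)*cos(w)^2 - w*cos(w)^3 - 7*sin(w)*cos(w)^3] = -w^3*sin(w) + 7*w^3*cos(w) + 4*w^3 + 21*w^2*sin(w) + w^2*sin(2*w) + 3*w^2*cos(w) + 7*w^2*cos(2*w) + 3*w*sin(w)/4 + 7*w*sin(2*w) + 3*w*sin(3*w)/4 - 7*w*cos(w)/4 - w*cos(2*w) - 21*w*cos(3*w)/4 - w - 7*sin(w)/4 - 7*sin(3*w)/4 - 3*cos(w)/4 - 7*cos(2*w)^2 - 7*cos(2*w)/2 - cos(3*w)/4 + 7/2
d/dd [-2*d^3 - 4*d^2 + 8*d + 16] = -6*d^2 - 8*d + 8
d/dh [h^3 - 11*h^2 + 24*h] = 3*h^2 - 22*h + 24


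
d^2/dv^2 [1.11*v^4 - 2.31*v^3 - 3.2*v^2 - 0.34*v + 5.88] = 13.32*v^2 - 13.86*v - 6.4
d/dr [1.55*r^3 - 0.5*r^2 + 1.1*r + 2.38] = 4.65*r^2 - 1.0*r + 1.1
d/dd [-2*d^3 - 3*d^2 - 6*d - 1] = -6*d^2 - 6*d - 6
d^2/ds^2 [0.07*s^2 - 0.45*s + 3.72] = 0.140000000000000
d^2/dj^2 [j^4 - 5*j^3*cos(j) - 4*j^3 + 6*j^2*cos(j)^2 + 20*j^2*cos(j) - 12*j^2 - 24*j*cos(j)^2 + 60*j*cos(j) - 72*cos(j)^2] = 5*j^3*cos(j) + 30*j^2*sin(j) - 20*j^2*cos(j) - 12*j^2*cos(2*j) + 12*j^2 - 80*j*sin(j) - 24*j*sin(2*j) - 90*j*cos(j) + 48*j*cos(2*j) - 24*j - 120*sin(j) + 48*sin(2*j) + 40*cos(j) + 150*cos(2*j) - 18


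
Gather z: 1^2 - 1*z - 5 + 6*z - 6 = 5*z - 10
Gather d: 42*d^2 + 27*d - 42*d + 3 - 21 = 42*d^2 - 15*d - 18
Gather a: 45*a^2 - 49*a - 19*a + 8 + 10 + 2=45*a^2 - 68*a + 20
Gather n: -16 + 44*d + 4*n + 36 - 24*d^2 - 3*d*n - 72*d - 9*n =-24*d^2 - 28*d + n*(-3*d - 5) + 20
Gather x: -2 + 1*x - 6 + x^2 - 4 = x^2 + x - 12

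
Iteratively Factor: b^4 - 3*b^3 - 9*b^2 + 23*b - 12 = (b - 4)*(b^3 + b^2 - 5*b + 3) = (b - 4)*(b - 1)*(b^2 + 2*b - 3) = (b - 4)*(b - 1)^2*(b + 3)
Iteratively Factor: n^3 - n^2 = (n)*(n^2 - n) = n*(n - 1)*(n)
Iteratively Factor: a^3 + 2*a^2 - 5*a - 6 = (a + 1)*(a^2 + a - 6) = (a - 2)*(a + 1)*(a + 3)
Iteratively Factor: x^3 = (x)*(x^2) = x^2*(x)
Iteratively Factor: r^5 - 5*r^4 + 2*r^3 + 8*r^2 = (r + 1)*(r^4 - 6*r^3 + 8*r^2) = r*(r + 1)*(r^3 - 6*r^2 + 8*r) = r*(r - 2)*(r + 1)*(r^2 - 4*r) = r^2*(r - 2)*(r + 1)*(r - 4)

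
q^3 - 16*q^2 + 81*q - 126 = (q - 7)*(q - 6)*(q - 3)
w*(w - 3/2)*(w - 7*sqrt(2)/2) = w^3 - 7*sqrt(2)*w^2/2 - 3*w^2/2 + 21*sqrt(2)*w/4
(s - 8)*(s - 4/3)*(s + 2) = s^3 - 22*s^2/3 - 8*s + 64/3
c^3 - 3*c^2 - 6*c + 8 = (c - 4)*(c - 1)*(c + 2)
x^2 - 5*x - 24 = (x - 8)*(x + 3)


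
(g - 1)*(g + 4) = g^2 + 3*g - 4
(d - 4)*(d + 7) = d^2 + 3*d - 28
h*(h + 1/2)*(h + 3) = h^3 + 7*h^2/2 + 3*h/2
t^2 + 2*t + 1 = (t + 1)^2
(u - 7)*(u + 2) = u^2 - 5*u - 14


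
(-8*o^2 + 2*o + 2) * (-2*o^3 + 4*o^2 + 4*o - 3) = 16*o^5 - 36*o^4 - 28*o^3 + 40*o^2 + 2*o - 6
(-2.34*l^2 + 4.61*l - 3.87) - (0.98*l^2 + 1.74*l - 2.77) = -3.32*l^2 + 2.87*l - 1.1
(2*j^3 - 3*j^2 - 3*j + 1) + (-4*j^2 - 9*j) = 2*j^3 - 7*j^2 - 12*j + 1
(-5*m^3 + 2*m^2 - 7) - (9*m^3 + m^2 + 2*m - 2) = -14*m^3 + m^2 - 2*m - 5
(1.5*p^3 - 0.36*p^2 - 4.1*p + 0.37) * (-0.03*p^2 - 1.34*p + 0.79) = -0.045*p^5 - 1.9992*p^4 + 1.7904*p^3 + 5.1985*p^2 - 3.7348*p + 0.2923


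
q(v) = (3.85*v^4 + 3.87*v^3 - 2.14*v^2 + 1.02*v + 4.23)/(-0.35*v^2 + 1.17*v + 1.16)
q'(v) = (0.7*v - 1.17)*(3.85*v^4 + 3.87*v^3 - 2.14*v^2 + 1.02*v + 4.23)/(-0.35*v^2 + 1.17*v + 1.16)^2 + (15.4*v^3 + 11.61*v^2 - 4.28*v + 1.02)/(-0.35*v^2 + 1.17*v + 1.16) = (-2.695*v^5 + 12.159*v^4 + 26.9198*v^3 + 11.3208*v^2 - 2.0038*v - 3.7659)/(0.1225*v^4 - 0.819*v^3 + 0.5569*v^2 + 2.7144*v + 1.3456)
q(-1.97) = -8.91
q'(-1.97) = 16.18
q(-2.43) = -18.09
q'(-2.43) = 23.75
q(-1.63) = -4.35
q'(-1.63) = 10.61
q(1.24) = 9.02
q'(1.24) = 19.40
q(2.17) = 59.14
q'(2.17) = 109.42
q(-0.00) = 3.65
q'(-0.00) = -2.80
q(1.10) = 6.70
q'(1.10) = 13.93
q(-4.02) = -78.22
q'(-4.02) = 52.50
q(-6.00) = -220.73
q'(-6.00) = 91.90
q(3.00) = 266.03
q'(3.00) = 497.29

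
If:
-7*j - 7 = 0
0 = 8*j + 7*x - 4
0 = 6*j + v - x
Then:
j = -1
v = 54/7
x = 12/7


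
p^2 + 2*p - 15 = (p - 3)*(p + 5)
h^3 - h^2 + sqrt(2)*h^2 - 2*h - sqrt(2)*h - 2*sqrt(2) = (h - 2)*(h + 1)*(h + sqrt(2))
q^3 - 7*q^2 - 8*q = q*(q - 8)*(q + 1)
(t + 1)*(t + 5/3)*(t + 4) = t^3 + 20*t^2/3 + 37*t/3 + 20/3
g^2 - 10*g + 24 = (g - 6)*(g - 4)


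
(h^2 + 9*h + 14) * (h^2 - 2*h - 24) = h^4 + 7*h^3 - 28*h^2 - 244*h - 336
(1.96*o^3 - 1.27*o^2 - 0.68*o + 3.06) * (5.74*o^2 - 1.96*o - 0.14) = 11.2504*o^5 - 11.1314*o^4 - 1.6884*o^3 + 19.075*o^2 - 5.9024*o - 0.4284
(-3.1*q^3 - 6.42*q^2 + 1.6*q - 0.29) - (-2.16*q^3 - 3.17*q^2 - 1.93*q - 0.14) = -0.94*q^3 - 3.25*q^2 + 3.53*q - 0.15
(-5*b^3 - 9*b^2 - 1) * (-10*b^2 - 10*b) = 50*b^5 + 140*b^4 + 90*b^3 + 10*b^2 + 10*b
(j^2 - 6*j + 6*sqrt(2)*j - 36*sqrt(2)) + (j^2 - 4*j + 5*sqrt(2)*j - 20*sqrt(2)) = 2*j^2 - 10*j + 11*sqrt(2)*j - 56*sqrt(2)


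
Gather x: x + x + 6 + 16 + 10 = 2*x + 32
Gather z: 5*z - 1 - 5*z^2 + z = -5*z^2 + 6*z - 1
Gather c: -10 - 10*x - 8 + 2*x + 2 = -8*x - 16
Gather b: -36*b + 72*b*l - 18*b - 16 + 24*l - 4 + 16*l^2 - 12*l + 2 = b*(72*l - 54) + 16*l^2 + 12*l - 18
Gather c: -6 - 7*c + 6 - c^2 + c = -c^2 - 6*c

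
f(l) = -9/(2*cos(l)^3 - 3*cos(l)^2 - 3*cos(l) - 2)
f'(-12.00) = 0.61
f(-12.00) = 1.65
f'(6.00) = -0.24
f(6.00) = 1.53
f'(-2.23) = 6.82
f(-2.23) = 5.15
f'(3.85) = 5.42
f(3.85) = 3.87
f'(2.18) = -6.58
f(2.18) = 5.49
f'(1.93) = 0.64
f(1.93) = 6.41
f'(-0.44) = -0.42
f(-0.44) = 1.58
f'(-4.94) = 4.51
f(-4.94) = 3.21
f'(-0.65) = -0.78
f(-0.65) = 1.70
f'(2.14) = -6.10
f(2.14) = 5.74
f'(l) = -9*(6*sin(l)*cos(l)^2 - 6*sin(l)*cos(l) - 3*sin(l))/(2*cos(l)^3 - 3*cos(l)^2 - 3*cos(l) - 2)^2 = 108*(2*cos(l) - cos(2*l))*sin(l)/(3*cos(l) + 3*cos(2*l) - cos(3*l) + 7)^2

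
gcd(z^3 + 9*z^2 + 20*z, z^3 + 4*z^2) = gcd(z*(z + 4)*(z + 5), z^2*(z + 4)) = z^2 + 4*z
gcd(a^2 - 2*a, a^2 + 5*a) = a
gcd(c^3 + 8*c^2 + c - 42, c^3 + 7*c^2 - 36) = c^2 + c - 6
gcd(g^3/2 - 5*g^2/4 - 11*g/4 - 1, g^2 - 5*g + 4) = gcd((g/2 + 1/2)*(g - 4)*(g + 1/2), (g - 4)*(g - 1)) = g - 4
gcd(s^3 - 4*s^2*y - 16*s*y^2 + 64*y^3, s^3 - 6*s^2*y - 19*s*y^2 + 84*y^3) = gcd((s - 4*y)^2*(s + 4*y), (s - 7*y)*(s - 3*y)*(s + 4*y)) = s + 4*y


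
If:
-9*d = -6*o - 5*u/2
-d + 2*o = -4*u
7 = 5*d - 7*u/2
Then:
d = 133/137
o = 469/274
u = -84/137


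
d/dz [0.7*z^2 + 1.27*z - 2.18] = 1.4*z + 1.27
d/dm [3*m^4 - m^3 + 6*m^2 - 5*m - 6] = 12*m^3 - 3*m^2 + 12*m - 5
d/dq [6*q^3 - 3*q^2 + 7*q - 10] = 18*q^2 - 6*q + 7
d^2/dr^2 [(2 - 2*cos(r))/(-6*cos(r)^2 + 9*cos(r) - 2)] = 2*(81*(1 - cos(2*r))^2*cos(r) - 45*(1 - cos(2*r))^2/2 - 541*cos(r)/2 + 21*cos(2*r)/2 + 153*cos(3*r)/2 - 18*cos(5*r) + 405/2)/(9*cos(r) - 3*cos(2*r) - 5)^3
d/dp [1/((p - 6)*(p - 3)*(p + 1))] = (-(p - 6)*(p - 3) - (p - 6)*(p + 1) - (p - 3)*(p + 1))/((p - 6)^2*(p - 3)^2*(p + 1)^2)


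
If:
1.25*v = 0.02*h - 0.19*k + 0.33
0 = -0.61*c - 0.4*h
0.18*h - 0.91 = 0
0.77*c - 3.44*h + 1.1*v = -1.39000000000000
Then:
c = -3.32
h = 5.06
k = -108.70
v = 16.87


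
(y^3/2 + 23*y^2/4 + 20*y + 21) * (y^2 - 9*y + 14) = y^5/2 + 5*y^4/4 - 99*y^3/4 - 157*y^2/2 + 91*y + 294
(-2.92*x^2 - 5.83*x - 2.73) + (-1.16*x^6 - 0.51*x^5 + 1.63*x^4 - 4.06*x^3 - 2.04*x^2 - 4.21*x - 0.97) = -1.16*x^6 - 0.51*x^5 + 1.63*x^4 - 4.06*x^3 - 4.96*x^2 - 10.04*x - 3.7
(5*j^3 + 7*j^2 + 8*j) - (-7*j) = 5*j^3 + 7*j^2 + 15*j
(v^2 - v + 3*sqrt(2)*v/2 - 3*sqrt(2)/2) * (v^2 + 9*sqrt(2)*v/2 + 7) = v^4 - v^3 + 6*sqrt(2)*v^3 - 6*sqrt(2)*v^2 + 41*v^2/2 - 41*v/2 + 21*sqrt(2)*v/2 - 21*sqrt(2)/2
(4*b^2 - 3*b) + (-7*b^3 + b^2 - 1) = -7*b^3 + 5*b^2 - 3*b - 1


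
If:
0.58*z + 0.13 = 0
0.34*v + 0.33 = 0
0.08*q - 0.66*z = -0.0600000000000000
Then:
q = -2.60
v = -0.97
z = -0.22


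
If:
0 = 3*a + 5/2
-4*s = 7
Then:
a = -5/6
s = -7/4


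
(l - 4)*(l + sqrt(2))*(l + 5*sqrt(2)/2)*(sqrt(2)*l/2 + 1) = sqrt(2)*l^4/2 - 2*sqrt(2)*l^3 + 9*l^3/2 - 18*l^2 + 6*sqrt(2)*l^2 - 24*sqrt(2)*l + 5*l - 20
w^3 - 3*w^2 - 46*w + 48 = (w - 8)*(w - 1)*(w + 6)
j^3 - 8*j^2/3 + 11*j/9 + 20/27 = (j - 5/3)*(j - 4/3)*(j + 1/3)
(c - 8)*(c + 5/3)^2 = c^3 - 14*c^2/3 - 215*c/9 - 200/9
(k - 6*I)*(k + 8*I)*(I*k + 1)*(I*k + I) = -k^4 - k^3 - I*k^3 - 50*k^2 - I*k^2 - 50*k + 48*I*k + 48*I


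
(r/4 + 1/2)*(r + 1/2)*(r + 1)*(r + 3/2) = r^4/4 + 5*r^3/4 + 35*r^2/16 + 25*r/16 + 3/8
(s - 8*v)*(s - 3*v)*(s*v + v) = s^3*v - 11*s^2*v^2 + s^2*v + 24*s*v^3 - 11*s*v^2 + 24*v^3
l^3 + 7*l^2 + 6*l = l*(l + 1)*(l + 6)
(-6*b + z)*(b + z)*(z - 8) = -6*b^2*z + 48*b^2 - 5*b*z^2 + 40*b*z + z^3 - 8*z^2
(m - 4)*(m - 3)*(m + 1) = m^3 - 6*m^2 + 5*m + 12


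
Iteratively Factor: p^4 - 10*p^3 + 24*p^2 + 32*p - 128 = (p + 2)*(p^3 - 12*p^2 + 48*p - 64) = (p - 4)*(p + 2)*(p^2 - 8*p + 16) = (p - 4)^2*(p + 2)*(p - 4)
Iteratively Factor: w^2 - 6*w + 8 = (w - 2)*(w - 4)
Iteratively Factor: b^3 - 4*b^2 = (b - 4)*(b^2) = b*(b - 4)*(b)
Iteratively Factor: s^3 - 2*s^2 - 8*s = (s)*(s^2 - 2*s - 8) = s*(s - 4)*(s + 2)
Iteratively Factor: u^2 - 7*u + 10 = (u - 5)*(u - 2)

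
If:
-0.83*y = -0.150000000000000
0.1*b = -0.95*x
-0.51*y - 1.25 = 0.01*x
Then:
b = 1275.06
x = -134.22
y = 0.18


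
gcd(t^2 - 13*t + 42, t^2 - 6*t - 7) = t - 7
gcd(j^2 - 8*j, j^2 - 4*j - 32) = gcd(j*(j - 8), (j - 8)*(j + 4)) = j - 8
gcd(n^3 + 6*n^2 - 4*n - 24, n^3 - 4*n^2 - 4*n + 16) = n^2 - 4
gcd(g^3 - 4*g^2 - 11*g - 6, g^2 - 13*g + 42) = g - 6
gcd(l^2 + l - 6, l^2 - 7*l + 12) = 1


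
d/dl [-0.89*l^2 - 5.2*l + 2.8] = -1.78*l - 5.2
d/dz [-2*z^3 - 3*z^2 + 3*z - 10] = -6*z^2 - 6*z + 3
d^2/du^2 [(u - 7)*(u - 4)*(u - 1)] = 6*u - 24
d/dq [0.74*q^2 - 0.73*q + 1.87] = 1.48*q - 0.73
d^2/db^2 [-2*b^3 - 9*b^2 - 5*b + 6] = -12*b - 18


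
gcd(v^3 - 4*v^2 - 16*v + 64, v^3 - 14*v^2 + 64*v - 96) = v^2 - 8*v + 16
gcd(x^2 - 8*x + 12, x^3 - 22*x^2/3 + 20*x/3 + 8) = x^2 - 8*x + 12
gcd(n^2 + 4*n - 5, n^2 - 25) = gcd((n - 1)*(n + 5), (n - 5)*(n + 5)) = n + 5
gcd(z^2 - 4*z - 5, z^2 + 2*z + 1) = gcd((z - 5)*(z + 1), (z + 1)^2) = z + 1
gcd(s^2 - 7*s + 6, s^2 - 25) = 1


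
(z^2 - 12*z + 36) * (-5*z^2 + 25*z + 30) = -5*z^4 + 85*z^3 - 450*z^2 + 540*z + 1080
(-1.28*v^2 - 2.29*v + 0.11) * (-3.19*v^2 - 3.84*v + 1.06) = 4.0832*v^4 + 12.2203*v^3 + 7.0859*v^2 - 2.8498*v + 0.1166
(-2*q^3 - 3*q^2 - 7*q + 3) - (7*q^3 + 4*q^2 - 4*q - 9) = -9*q^3 - 7*q^2 - 3*q + 12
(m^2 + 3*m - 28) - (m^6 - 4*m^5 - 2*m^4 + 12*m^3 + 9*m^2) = -m^6 + 4*m^5 + 2*m^4 - 12*m^3 - 8*m^2 + 3*m - 28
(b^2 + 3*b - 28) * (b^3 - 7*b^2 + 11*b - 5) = b^5 - 4*b^4 - 38*b^3 + 224*b^2 - 323*b + 140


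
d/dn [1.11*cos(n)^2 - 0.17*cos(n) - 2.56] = (0.17 - 2.22*cos(n))*sin(n)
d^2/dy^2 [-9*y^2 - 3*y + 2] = -18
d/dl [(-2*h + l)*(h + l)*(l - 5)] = -2*h^2 - 2*h*l + 5*h + 3*l^2 - 10*l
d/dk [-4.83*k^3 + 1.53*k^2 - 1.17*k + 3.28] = -14.49*k^2 + 3.06*k - 1.17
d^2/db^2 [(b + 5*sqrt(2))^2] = 2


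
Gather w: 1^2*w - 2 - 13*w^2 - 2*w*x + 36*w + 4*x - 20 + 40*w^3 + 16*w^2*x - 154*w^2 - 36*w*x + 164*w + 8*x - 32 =40*w^3 + w^2*(16*x - 167) + w*(201 - 38*x) + 12*x - 54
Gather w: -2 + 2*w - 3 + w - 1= 3*w - 6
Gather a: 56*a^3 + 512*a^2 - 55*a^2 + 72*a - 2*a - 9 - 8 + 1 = 56*a^3 + 457*a^2 + 70*a - 16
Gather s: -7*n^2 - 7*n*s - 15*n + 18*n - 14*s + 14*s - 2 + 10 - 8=-7*n^2 - 7*n*s + 3*n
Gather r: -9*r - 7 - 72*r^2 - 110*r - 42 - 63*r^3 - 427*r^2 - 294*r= -63*r^3 - 499*r^2 - 413*r - 49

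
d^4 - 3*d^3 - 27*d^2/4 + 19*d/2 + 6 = (d - 4)*(d - 3/2)*(d + 1/2)*(d + 2)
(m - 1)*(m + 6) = m^2 + 5*m - 6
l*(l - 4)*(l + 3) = l^3 - l^2 - 12*l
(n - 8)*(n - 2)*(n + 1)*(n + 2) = n^4 - 7*n^3 - 12*n^2 + 28*n + 32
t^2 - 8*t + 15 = (t - 5)*(t - 3)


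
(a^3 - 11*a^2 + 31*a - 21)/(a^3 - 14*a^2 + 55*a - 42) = (a - 3)/(a - 6)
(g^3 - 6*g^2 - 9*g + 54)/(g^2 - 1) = (g^3 - 6*g^2 - 9*g + 54)/(g^2 - 1)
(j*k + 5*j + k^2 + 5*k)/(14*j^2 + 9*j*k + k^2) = (j*k + 5*j + k^2 + 5*k)/(14*j^2 + 9*j*k + k^2)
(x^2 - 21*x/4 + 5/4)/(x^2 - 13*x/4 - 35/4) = (4*x - 1)/(4*x + 7)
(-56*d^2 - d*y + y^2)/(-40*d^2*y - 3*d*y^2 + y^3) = (7*d + y)/(y*(5*d + y))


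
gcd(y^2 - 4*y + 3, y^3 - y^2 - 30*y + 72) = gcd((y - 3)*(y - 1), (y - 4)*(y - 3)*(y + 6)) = y - 3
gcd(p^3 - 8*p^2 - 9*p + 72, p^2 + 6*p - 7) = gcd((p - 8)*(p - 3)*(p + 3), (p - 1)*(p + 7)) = 1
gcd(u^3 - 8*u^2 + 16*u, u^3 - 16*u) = u^2 - 4*u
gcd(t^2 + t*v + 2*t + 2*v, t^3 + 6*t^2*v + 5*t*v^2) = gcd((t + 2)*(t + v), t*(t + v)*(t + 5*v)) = t + v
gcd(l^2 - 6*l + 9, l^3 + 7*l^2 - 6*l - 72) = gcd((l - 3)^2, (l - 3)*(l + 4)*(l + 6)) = l - 3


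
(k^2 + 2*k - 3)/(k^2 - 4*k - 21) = (k - 1)/(k - 7)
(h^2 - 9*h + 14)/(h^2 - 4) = (h - 7)/(h + 2)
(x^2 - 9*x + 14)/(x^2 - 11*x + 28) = (x - 2)/(x - 4)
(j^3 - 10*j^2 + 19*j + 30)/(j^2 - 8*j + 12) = (j^2 - 4*j - 5)/(j - 2)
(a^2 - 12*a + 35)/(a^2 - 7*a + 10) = (a - 7)/(a - 2)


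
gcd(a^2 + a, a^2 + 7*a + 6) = a + 1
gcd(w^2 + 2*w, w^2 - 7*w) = w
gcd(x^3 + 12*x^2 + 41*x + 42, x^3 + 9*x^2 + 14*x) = x^2 + 9*x + 14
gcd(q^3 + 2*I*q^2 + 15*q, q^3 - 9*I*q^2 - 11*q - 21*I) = q - 3*I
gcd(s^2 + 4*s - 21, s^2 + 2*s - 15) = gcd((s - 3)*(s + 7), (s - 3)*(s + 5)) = s - 3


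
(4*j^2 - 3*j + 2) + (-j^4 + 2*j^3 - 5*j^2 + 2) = -j^4 + 2*j^3 - j^2 - 3*j + 4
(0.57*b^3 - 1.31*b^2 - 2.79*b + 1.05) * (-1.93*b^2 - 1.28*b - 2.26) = -1.1001*b^5 + 1.7987*b^4 + 5.7733*b^3 + 4.5053*b^2 + 4.9614*b - 2.373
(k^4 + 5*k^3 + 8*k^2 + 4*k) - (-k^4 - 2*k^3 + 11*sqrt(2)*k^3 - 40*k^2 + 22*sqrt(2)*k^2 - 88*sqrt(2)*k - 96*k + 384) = 2*k^4 - 11*sqrt(2)*k^3 + 7*k^3 - 22*sqrt(2)*k^2 + 48*k^2 + 100*k + 88*sqrt(2)*k - 384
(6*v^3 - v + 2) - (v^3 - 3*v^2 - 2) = 5*v^3 + 3*v^2 - v + 4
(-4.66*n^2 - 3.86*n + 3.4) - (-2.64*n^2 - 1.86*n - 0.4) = -2.02*n^2 - 2.0*n + 3.8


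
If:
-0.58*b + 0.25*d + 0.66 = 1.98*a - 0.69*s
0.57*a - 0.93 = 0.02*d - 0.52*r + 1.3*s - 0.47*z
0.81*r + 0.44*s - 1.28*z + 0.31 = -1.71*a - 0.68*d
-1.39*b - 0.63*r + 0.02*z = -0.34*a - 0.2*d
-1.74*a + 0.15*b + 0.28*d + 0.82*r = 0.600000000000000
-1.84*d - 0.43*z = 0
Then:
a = -2.69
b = 2.27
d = 2.03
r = -6.08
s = -7.50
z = -8.70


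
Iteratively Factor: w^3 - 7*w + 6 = (w - 2)*(w^2 + 2*w - 3) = (w - 2)*(w - 1)*(w + 3)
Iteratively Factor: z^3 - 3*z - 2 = (z - 2)*(z^2 + 2*z + 1) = (z - 2)*(z + 1)*(z + 1)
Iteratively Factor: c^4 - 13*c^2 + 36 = (c - 2)*(c^3 + 2*c^2 - 9*c - 18) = (c - 3)*(c - 2)*(c^2 + 5*c + 6) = (c - 3)*(c - 2)*(c + 3)*(c + 2)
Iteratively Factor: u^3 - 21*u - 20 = (u + 1)*(u^2 - u - 20) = (u - 5)*(u + 1)*(u + 4)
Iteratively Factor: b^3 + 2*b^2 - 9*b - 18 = (b + 2)*(b^2 - 9) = (b - 3)*(b + 2)*(b + 3)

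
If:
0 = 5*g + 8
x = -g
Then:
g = -8/5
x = 8/5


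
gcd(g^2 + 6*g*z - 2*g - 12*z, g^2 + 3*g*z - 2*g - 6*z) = g - 2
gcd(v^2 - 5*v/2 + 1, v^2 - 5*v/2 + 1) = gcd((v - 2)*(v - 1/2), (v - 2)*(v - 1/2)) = v^2 - 5*v/2 + 1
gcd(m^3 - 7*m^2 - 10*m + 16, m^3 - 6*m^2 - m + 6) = m - 1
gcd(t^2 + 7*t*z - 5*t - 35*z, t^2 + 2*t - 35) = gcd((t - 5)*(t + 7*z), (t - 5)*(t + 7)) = t - 5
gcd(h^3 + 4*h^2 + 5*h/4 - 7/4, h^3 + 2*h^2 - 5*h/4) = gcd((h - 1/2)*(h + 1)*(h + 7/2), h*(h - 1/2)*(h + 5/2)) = h - 1/2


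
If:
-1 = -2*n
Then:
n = 1/2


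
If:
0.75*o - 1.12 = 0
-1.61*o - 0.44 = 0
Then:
No Solution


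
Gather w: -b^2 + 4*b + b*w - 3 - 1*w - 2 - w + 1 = -b^2 + 4*b + w*(b - 2) - 4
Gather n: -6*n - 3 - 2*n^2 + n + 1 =-2*n^2 - 5*n - 2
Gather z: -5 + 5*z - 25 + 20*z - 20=25*z - 50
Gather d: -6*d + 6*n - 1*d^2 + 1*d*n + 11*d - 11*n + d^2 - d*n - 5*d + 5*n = 0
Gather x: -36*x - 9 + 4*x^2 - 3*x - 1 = 4*x^2 - 39*x - 10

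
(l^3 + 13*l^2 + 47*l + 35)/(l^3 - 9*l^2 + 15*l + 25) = (l^2 + 12*l + 35)/(l^2 - 10*l + 25)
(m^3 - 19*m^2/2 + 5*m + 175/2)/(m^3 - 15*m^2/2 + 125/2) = (m - 7)/(m - 5)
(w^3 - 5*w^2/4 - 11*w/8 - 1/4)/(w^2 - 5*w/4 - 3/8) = (2*w^2 - 3*w - 2)/(2*w - 3)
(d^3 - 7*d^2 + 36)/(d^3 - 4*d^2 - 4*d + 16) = (d^2 - 9*d + 18)/(d^2 - 6*d + 8)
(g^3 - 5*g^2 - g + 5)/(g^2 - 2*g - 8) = (-g^3 + 5*g^2 + g - 5)/(-g^2 + 2*g + 8)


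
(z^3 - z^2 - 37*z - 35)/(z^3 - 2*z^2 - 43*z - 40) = (z - 7)/(z - 8)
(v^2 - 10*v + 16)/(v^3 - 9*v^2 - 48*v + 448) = (v - 2)/(v^2 - v - 56)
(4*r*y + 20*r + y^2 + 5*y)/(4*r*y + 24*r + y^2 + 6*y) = (y + 5)/(y + 6)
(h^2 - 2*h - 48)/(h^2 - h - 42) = (h - 8)/(h - 7)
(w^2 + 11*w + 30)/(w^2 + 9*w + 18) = (w + 5)/(w + 3)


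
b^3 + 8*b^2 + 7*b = b*(b + 1)*(b + 7)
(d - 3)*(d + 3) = d^2 - 9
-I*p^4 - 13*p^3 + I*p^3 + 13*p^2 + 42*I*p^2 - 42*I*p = p*(p - 7*I)*(p - 6*I)*(-I*p + I)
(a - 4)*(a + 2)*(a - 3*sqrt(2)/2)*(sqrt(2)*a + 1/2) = sqrt(2)*a^4 - 2*sqrt(2)*a^3 - 5*a^3/2 - 35*sqrt(2)*a^2/4 + 5*a^2 + 3*sqrt(2)*a/2 + 20*a + 6*sqrt(2)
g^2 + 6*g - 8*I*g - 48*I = (g + 6)*(g - 8*I)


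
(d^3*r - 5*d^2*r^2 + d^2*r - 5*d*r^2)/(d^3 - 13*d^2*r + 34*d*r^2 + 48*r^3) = d*r*(d^2 - 5*d*r + d - 5*r)/(d^3 - 13*d^2*r + 34*d*r^2 + 48*r^3)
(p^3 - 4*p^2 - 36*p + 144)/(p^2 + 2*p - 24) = p - 6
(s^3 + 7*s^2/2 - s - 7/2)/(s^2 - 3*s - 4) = (2*s^2 + 5*s - 7)/(2*(s - 4))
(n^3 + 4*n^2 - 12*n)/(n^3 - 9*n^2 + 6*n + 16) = n*(n + 6)/(n^2 - 7*n - 8)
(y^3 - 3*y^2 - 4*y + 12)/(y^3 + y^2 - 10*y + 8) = (y^2 - y - 6)/(y^2 + 3*y - 4)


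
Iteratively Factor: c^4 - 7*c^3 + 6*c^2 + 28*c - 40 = (c - 2)*(c^3 - 5*c^2 - 4*c + 20) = (c - 2)^2*(c^2 - 3*c - 10) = (c - 5)*(c - 2)^2*(c + 2)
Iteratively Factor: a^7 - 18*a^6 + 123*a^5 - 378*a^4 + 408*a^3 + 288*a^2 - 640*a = (a - 4)*(a^6 - 14*a^5 + 67*a^4 - 110*a^3 - 32*a^2 + 160*a) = (a - 4)^2*(a^5 - 10*a^4 + 27*a^3 - 2*a^2 - 40*a) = (a - 4)^2*(a - 2)*(a^4 - 8*a^3 + 11*a^2 + 20*a) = a*(a - 4)^2*(a - 2)*(a^3 - 8*a^2 + 11*a + 20) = a*(a - 4)^2*(a - 2)*(a + 1)*(a^2 - 9*a + 20) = a*(a - 4)^3*(a - 2)*(a + 1)*(a - 5)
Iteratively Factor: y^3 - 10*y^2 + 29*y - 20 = (y - 5)*(y^2 - 5*y + 4) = (y - 5)*(y - 4)*(y - 1)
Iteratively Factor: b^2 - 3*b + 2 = (b - 2)*(b - 1)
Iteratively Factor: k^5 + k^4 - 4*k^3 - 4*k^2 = (k + 1)*(k^4 - 4*k^2) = (k - 2)*(k + 1)*(k^3 + 2*k^2) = (k - 2)*(k + 1)*(k + 2)*(k^2) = k*(k - 2)*(k + 1)*(k + 2)*(k)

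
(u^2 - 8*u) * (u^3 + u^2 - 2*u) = u^5 - 7*u^4 - 10*u^3 + 16*u^2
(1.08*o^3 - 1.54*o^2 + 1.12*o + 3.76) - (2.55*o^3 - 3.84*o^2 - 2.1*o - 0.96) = -1.47*o^3 + 2.3*o^2 + 3.22*o + 4.72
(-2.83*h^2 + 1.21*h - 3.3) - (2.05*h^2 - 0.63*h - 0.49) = -4.88*h^2 + 1.84*h - 2.81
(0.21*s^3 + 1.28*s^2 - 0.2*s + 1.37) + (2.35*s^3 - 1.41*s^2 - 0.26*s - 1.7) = 2.56*s^3 - 0.13*s^2 - 0.46*s - 0.33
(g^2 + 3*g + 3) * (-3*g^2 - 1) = -3*g^4 - 9*g^3 - 10*g^2 - 3*g - 3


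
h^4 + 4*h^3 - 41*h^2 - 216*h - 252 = (h - 7)*(h + 2)*(h + 3)*(h + 6)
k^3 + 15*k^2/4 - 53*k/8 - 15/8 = (k - 3/2)*(k + 1/4)*(k + 5)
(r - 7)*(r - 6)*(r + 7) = r^3 - 6*r^2 - 49*r + 294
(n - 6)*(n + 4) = n^2 - 2*n - 24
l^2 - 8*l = l*(l - 8)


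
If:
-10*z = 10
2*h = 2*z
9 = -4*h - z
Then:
No Solution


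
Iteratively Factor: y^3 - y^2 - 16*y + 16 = (y - 4)*(y^2 + 3*y - 4) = (y - 4)*(y - 1)*(y + 4)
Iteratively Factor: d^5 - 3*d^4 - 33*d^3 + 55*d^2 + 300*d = (d + 3)*(d^4 - 6*d^3 - 15*d^2 + 100*d) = (d - 5)*(d + 3)*(d^3 - d^2 - 20*d) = (d - 5)^2*(d + 3)*(d^2 + 4*d) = d*(d - 5)^2*(d + 3)*(d + 4)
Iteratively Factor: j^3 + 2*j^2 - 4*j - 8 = (j - 2)*(j^2 + 4*j + 4) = (j - 2)*(j + 2)*(j + 2)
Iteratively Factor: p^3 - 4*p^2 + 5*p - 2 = (p - 1)*(p^2 - 3*p + 2) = (p - 1)^2*(p - 2)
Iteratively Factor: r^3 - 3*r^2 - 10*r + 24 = (r - 2)*(r^2 - r - 12) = (r - 2)*(r + 3)*(r - 4)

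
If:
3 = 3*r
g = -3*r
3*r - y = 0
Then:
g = -3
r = 1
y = 3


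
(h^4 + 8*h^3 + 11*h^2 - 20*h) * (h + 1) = h^5 + 9*h^4 + 19*h^3 - 9*h^2 - 20*h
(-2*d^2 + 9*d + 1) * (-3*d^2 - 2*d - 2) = 6*d^4 - 23*d^3 - 17*d^2 - 20*d - 2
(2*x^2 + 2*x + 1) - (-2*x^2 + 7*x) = 4*x^2 - 5*x + 1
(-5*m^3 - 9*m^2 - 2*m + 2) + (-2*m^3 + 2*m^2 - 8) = -7*m^3 - 7*m^2 - 2*m - 6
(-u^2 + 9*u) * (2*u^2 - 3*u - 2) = -2*u^4 + 21*u^3 - 25*u^2 - 18*u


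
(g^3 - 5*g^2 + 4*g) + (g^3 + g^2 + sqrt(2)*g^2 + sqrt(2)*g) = 2*g^3 - 4*g^2 + sqrt(2)*g^2 + sqrt(2)*g + 4*g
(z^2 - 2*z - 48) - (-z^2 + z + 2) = 2*z^2 - 3*z - 50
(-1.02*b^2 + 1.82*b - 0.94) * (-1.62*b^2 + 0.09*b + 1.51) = 1.6524*b^4 - 3.0402*b^3 + 0.1464*b^2 + 2.6636*b - 1.4194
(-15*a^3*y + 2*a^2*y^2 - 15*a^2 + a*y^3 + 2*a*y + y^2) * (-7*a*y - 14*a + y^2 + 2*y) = 105*a^4*y^2 + 210*a^4*y - 29*a^3*y^3 - 58*a^3*y^2 + 105*a^3*y + 210*a^3 - 5*a^2*y^4 - 10*a^2*y^3 - 29*a^2*y^2 - 58*a^2*y + a*y^5 + 2*a*y^4 - 5*a*y^3 - 10*a*y^2 + y^4 + 2*y^3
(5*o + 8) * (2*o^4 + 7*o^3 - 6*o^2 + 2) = 10*o^5 + 51*o^4 + 26*o^3 - 48*o^2 + 10*o + 16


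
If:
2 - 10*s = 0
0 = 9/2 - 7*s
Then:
No Solution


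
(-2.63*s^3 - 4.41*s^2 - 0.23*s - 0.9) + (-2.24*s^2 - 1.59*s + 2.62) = -2.63*s^3 - 6.65*s^2 - 1.82*s + 1.72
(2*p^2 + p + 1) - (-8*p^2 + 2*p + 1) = 10*p^2 - p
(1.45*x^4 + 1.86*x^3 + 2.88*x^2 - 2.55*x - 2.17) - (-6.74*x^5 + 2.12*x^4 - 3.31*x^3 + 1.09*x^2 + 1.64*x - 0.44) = 6.74*x^5 - 0.67*x^4 + 5.17*x^3 + 1.79*x^2 - 4.19*x - 1.73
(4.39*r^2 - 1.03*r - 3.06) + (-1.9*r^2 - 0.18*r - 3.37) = 2.49*r^2 - 1.21*r - 6.43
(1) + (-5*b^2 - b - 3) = -5*b^2 - b - 2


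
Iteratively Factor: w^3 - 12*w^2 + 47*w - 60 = (w - 5)*(w^2 - 7*w + 12) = (w - 5)*(w - 3)*(w - 4)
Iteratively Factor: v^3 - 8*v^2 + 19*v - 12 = (v - 1)*(v^2 - 7*v + 12) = (v - 4)*(v - 1)*(v - 3)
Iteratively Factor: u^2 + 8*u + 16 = (u + 4)*(u + 4)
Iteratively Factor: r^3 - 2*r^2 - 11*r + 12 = (r + 3)*(r^2 - 5*r + 4) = (r - 1)*(r + 3)*(r - 4)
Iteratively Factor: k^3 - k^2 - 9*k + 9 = (k - 1)*(k^2 - 9) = (k - 3)*(k - 1)*(k + 3)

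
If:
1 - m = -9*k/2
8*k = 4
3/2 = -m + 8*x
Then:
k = 1/2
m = 13/4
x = 19/32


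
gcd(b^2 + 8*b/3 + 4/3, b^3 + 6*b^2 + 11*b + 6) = b + 2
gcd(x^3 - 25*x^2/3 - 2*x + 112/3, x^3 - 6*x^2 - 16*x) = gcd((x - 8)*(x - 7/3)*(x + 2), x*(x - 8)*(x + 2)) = x^2 - 6*x - 16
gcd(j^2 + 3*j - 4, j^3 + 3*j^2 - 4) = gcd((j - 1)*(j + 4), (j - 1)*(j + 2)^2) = j - 1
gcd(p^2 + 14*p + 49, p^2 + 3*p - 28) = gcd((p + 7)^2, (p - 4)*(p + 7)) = p + 7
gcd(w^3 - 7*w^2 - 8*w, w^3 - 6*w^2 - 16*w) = w^2 - 8*w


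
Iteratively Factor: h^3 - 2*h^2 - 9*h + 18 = (h - 2)*(h^2 - 9) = (h - 3)*(h - 2)*(h + 3)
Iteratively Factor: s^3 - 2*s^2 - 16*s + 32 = (s + 4)*(s^2 - 6*s + 8) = (s - 2)*(s + 4)*(s - 4)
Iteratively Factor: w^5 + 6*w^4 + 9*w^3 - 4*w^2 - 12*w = (w - 1)*(w^4 + 7*w^3 + 16*w^2 + 12*w) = (w - 1)*(w + 2)*(w^3 + 5*w^2 + 6*w) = (w - 1)*(w + 2)^2*(w^2 + 3*w) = w*(w - 1)*(w + 2)^2*(w + 3)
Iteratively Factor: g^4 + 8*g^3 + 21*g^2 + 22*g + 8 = (g + 1)*(g^3 + 7*g^2 + 14*g + 8) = (g + 1)^2*(g^2 + 6*g + 8) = (g + 1)^2*(g + 2)*(g + 4)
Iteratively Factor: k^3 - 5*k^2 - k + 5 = (k + 1)*(k^2 - 6*k + 5) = (k - 5)*(k + 1)*(k - 1)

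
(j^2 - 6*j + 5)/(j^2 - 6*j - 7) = (-j^2 + 6*j - 5)/(-j^2 + 6*j + 7)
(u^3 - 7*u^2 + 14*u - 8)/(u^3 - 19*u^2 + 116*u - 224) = (u^2 - 3*u + 2)/(u^2 - 15*u + 56)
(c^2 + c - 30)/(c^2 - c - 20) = (c + 6)/(c + 4)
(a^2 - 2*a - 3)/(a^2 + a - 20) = (a^2 - 2*a - 3)/(a^2 + a - 20)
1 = 1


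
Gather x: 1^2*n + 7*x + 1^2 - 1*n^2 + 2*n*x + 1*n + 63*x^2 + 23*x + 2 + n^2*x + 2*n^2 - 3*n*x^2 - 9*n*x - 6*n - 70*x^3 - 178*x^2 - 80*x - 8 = n^2 - 4*n - 70*x^3 + x^2*(-3*n - 115) + x*(n^2 - 7*n - 50) - 5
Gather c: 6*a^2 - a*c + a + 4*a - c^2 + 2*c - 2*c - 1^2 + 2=6*a^2 - a*c + 5*a - c^2 + 1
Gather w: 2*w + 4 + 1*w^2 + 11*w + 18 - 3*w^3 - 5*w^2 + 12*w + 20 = -3*w^3 - 4*w^2 + 25*w + 42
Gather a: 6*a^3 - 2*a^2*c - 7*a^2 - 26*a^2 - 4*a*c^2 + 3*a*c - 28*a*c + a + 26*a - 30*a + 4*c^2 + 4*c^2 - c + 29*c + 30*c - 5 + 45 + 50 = 6*a^3 + a^2*(-2*c - 33) + a*(-4*c^2 - 25*c - 3) + 8*c^2 + 58*c + 90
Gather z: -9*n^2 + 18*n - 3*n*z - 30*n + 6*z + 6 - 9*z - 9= -9*n^2 - 12*n + z*(-3*n - 3) - 3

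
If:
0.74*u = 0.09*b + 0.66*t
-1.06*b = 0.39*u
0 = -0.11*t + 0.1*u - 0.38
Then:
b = 4.85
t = -15.43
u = -13.17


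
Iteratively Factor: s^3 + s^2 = (s)*(s^2 + s) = s*(s + 1)*(s)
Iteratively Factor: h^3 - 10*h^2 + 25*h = (h)*(h^2 - 10*h + 25) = h*(h - 5)*(h - 5)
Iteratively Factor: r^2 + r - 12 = (r - 3)*(r + 4)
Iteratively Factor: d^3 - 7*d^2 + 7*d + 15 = (d - 5)*(d^2 - 2*d - 3) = (d - 5)*(d + 1)*(d - 3)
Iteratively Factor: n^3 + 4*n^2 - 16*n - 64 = (n + 4)*(n^2 - 16) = (n - 4)*(n + 4)*(n + 4)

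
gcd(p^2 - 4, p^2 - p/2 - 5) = p + 2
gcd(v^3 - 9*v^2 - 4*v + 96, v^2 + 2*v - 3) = v + 3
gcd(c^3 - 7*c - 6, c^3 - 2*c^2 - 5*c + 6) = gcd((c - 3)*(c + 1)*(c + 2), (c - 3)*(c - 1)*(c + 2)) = c^2 - c - 6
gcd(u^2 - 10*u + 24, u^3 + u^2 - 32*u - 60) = u - 6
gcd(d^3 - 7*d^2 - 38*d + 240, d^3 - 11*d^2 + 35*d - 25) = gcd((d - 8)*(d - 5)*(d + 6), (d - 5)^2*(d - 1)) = d - 5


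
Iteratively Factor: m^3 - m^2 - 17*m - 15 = (m + 3)*(m^2 - 4*m - 5) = (m - 5)*(m + 3)*(m + 1)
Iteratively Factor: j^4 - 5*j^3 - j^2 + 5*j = (j)*(j^3 - 5*j^2 - j + 5) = j*(j + 1)*(j^2 - 6*j + 5) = j*(j - 5)*(j + 1)*(j - 1)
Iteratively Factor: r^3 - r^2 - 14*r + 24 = (r - 2)*(r^2 + r - 12) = (r - 3)*(r - 2)*(r + 4)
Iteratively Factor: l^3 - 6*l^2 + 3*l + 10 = (l + 1)*(l^2 - 7*l + 10) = (l - 5)*(l + 1)*(l - 2)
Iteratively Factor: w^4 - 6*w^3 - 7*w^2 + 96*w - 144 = (w - 4)*(w^3 - 2*w^2 - 15*w + 36) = (w - 4)*(w - 3)*(w^2 + w - 12) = (w - 4)*(w - 3)^2*(w + 4)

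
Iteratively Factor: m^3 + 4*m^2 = (m + 4)*(m^2) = m*(m + 4)*(m)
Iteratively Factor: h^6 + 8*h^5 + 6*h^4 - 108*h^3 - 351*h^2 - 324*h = (h + 3)*(h^5 + 5*h^4 - 9*h^3 - 81*h^2 - 108*h) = (h - 4)*(h + 3)*(h^4 + 9*h^3 + 27*h^2 + 27*h) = h*(h - 4)*(h + 3)*(h^3 + 9*h^2 + 27*h + 27) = h*(h - 4)*(h + 3)^2*(h^2 + 6*h + 9) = h*(h - 4)*(h + 3)^3*(h + 3)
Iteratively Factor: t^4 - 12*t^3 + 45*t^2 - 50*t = (t - 2)*(t^3 - 10*t^2 + 25*t) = (t - 5)*(t - 2)*(t^2 - 5*t) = (t - 5)^2*(t - 2)*(t)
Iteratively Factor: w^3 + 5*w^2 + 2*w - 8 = (w + 2)*(w^2 + 3*w - 4) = (w - 1)*(w + 2)*(w + 4)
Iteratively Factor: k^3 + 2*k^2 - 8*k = (k)*(k^2 + 2*k - 8) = k*(k + 4)*(k - 2)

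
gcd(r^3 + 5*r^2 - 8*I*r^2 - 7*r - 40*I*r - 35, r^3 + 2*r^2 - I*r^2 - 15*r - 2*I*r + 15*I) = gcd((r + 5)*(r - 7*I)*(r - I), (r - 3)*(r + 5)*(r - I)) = r^2 + r*(5 - I) - 5*I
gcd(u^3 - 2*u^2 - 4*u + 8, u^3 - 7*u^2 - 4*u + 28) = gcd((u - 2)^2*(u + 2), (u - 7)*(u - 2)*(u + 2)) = u^2 - 4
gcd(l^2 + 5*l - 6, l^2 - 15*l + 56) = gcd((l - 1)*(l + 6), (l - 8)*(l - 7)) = 1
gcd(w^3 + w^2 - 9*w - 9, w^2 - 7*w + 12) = w - 3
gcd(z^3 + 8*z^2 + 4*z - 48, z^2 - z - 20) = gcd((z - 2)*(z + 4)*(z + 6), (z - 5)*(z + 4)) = z + 4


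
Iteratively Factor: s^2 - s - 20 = (s - 5)*(s + 4)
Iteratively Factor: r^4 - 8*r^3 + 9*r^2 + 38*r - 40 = (r - 1)*(r^3 - 7*r^2 + 2*r + 40) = (r - 5)*(r - 1)*(r^2 - 2*r - 8) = (r - 5)*(r - 4)*(r - 1)*(r + 2)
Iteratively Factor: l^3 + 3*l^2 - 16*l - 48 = (l - 4)*(l^2 + 7*l + 12) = (l - 4)*(l + 3)*(l + 4)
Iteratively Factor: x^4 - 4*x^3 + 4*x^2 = (x - 2)*(x^3 - 2*x^2) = x*(x - 2)*(x^2 - 2*x) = x*(x - 2)^2*(x)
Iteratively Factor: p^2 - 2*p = (p - 2)*(p)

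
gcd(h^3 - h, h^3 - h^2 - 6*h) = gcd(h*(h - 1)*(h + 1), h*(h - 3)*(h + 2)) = h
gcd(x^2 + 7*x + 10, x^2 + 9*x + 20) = x + 5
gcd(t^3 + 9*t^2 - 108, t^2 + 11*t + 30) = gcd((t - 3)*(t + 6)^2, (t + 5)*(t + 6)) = t + 6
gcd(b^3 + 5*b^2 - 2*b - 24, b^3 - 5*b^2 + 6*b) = b - 2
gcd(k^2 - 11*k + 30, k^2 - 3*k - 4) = 1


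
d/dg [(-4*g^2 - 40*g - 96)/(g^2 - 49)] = 8*(5*g^2 + 73*g + 245)/(g^4 - 98*g^2 + 2401)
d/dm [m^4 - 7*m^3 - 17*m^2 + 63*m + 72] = 4*m^3 - 21*m^2 - 34*m + 63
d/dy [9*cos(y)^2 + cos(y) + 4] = -(18*cos(y) + 1)*sin(y)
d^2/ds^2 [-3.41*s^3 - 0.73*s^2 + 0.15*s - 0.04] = -20.46*s - 1.46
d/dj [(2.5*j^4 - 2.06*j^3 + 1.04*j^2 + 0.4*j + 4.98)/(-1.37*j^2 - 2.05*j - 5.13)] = (-6.85*j^5 - 12.5528*j^4 - 42.854*j^3 + 30.1194*j^2 + 2.9748*j + 8.157)/(1.8769*j^4 + 5.617*j^3 + 18.2587*j^2 + 21.033*j + 26.3169)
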